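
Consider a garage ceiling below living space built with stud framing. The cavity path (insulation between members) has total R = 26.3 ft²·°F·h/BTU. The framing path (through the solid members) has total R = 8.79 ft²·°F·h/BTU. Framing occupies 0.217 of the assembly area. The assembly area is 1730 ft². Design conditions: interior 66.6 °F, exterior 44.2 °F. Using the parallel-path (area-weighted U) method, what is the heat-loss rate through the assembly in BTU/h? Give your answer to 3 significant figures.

2110 BTU/h

U_eff = 0.783/26.3 + 0.217/8.79 = 0.02977 + 0.02469 = 0.05446
R_eff = 1/U_eff = 18.36 ft²·°F·h/BTU
Q = 1730 × (66.6 − 44.2) / 18.36 = 2110 BTU/h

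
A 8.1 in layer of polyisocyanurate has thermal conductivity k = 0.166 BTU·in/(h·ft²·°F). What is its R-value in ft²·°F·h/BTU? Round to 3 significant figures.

48.8 ft²·°F·h/BTU

R = L/k = 8.1/0.166 = 48.8 ft²·°F·h/BTU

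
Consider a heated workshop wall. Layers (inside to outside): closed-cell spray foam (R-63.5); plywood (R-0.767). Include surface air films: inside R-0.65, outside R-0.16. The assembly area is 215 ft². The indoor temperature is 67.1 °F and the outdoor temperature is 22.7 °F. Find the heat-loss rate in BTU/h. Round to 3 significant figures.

147 BTU/h

R_total = 0.65 + 63.5 + 0.767 + 0.16 = 65.08 ft²·°F·h/BTU
Q = A·ΔT/R = 215 × (67.1 − 22.7) / 65.08 = 146.7 BTU/h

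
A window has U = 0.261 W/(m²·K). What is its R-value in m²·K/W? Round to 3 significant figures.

3.83 m²·K/W

R = 1/U = 1/0.261 = 3.831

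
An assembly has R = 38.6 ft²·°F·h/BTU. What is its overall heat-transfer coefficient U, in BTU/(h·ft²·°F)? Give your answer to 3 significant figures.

U = 1/R = 1/38.6 = 0.02591

0.0259 BTU/(h·ft²·°F)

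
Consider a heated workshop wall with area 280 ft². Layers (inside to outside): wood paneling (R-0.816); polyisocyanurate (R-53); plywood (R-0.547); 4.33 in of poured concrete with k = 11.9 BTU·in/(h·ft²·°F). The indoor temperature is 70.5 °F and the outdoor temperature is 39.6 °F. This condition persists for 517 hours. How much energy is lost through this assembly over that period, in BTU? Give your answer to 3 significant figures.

81700 BTU

4.33/11.9 = 0.3639
R_total = 0.816 + 53 + 0.547 + 0.3639 = 54.73 ft²·°F·h/BTU
Q = 280 × (70.5 − 39.6) / 54.73 = 158.1 BTU/h
E = 158.1 × 517 = 81730 BTU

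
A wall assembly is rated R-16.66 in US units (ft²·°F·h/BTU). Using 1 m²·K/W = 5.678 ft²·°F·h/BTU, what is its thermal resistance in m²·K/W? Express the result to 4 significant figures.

R_SI = 16.66/5.678 = 2.9341

2.934 m²·K/W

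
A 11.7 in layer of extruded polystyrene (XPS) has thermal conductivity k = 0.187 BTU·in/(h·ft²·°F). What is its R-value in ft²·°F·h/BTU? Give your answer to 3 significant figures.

R = L/k = 11.7/0.187 = 62.57 ft²·°F·h/BTU

62.6 ft²·°F·h/BTU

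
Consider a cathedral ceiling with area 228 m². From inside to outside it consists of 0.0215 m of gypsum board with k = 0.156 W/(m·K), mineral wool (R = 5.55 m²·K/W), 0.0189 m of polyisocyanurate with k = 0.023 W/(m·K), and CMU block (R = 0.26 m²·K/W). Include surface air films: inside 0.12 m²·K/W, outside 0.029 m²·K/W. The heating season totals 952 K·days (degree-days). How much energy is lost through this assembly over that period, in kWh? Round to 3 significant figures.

0.0215/0.156 = 0.1378
0.0189/0.023 = 0.8217
R_total = 0.12 + 0.1378 + 5.55 + 0.8217 + 0.26 + 0.029 = 6.919 m²·K/W
E = A × HDD × 24 / R / 1000 = 228 × 952 × 24 / 6.919 / 1000 = 753 kWh

753 kWh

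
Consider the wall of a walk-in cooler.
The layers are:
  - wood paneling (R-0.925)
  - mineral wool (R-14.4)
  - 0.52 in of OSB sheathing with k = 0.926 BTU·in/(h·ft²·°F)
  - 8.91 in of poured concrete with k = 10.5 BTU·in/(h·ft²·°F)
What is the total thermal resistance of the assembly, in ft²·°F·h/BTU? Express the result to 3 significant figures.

16.7 ft²·°F·h/BTU

0.52/0.926 = 0.5616
8.91/10.5 = 0.8486
R_total = 0.925 + 14.4 + 0.5616 + 0.8486 = 16.74 ft²·°F·h/BTU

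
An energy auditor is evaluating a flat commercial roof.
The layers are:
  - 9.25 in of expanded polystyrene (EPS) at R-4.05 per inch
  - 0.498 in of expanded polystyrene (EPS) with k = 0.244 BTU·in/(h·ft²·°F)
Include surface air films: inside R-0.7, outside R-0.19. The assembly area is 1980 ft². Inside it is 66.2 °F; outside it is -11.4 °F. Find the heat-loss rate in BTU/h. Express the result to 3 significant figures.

9.25 × 4.05 = 37.46
0.498/0.244 = 2.041
R_total = 0.7 + 37.46 + 2.041 + 0.19 = 40.39 ft²·°F·h/BTU
Q = A·ΔT/R = 1980 × (66.2 − (-11.4)) / 40.39 = 3804 BTU/h

3800 BTU/h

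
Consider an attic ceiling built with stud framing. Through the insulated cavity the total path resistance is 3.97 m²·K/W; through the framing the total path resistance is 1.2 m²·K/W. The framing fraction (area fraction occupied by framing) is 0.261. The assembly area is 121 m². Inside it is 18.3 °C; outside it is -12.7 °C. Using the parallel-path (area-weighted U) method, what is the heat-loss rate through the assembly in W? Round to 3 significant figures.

U_eff = 0.739/3.97 + 0.261/1.2 = 0.1861 + 0.2175 = 0.4036
R_eff = 1/U_eff = 2.477 m²·K/W
Q = 121 × (18.3 − (-12.7)) / 2.477 = 1514 W

1510 W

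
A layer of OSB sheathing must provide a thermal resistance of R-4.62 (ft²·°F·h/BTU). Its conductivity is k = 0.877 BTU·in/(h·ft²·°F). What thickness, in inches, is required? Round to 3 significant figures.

L = R × k = 4.62 × 0.877 = 4.052 in

4.05 in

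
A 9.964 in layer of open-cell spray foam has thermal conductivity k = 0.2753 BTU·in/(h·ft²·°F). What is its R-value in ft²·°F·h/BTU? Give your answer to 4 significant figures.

36.19 ft²·°F·h/BTU

R = L/k = 9.964/0.2753 = 36.193 ft²·°F·h/BTU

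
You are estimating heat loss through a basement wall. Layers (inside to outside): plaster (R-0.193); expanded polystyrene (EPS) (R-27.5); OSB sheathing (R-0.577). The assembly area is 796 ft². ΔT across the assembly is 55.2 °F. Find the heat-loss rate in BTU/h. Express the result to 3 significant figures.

R_total = 0.193 + 27.5 + 0.577 = 28.27 ft²·°F·h/BTU
Q = A·ΔT/R = 796 × 55.2 / 28.27 = 1554 BTU/h

1550 BTU/h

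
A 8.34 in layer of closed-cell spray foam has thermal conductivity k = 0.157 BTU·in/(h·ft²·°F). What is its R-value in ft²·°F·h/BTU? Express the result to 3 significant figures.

R = L/k = 8.34/0.157 = 53.12 ft²·°F·h/BTU

53.1 ft²·°F·h/BTU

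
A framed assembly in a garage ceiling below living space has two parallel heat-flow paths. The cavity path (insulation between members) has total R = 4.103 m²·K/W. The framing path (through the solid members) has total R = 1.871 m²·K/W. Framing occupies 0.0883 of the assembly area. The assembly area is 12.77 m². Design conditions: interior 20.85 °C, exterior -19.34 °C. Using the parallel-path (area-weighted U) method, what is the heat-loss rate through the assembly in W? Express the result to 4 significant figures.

U_eff = 0.9117/4.103 + 0.0883/1.871 = 0.2222 + 0.047194 = 0.2694
R_eff = 1/U_eff = 3.712 m²·K/W
Q = 12.77 × (20.85 − (-19.34)) / 3.712 = 138.26 W

138.3 W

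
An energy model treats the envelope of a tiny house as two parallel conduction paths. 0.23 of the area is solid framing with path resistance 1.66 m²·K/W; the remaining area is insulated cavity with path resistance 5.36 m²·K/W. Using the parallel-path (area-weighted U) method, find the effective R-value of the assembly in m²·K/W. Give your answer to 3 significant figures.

3.54 m²·K/W

U_eff = 0.77/5.36 + 0.23/1.66 = 0.1437 + 0.1386 = 0.2822
R_eff = 1/U_eff = 3.543 m²·K/W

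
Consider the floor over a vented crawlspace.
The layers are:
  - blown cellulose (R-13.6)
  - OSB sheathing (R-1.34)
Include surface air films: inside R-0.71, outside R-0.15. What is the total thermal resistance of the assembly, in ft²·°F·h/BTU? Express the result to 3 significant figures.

15.8 ft²·°F·h/BTU

R_total = 0.71 + 13.6 + 1.34 + 0.15 = 15.8 ft²·°F·h/BTU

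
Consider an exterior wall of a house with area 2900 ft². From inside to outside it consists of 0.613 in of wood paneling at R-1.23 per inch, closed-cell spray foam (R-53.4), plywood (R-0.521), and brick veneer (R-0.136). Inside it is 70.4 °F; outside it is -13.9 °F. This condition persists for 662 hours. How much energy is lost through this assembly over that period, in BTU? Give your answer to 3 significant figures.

0.613 × 1.23 = 0.754
R_total = 0.754 + 53.4 + 0.521 + 0.136 = 54.81 ft²·°F·h/BTU
Q = 2900 × (70.4 − (-13.9)) / 54.81 = 4460 BTU/h
E = 4460 × 662 = 2953000 BTU

2950000 BTU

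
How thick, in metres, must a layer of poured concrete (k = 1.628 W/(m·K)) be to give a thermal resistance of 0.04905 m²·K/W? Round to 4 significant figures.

L = R·k = 0.04905 × 1.628 = 0.079853 m

0.07985 m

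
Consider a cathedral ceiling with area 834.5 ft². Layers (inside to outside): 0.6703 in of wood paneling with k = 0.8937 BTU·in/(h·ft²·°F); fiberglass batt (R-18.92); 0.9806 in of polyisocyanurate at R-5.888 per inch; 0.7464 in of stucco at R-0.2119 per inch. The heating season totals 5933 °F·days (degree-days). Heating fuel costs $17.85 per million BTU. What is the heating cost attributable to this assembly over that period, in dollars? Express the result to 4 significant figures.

82.85 dollars

0.6703/0.8937 = 0.75003
0.9806 × 5.888 = 5.7738
0.7464 × 0.2119 = 0.15816
R_total = 0.75003 + 18.92 + 5.7738 + 0.15816 = 25.602 ft²·°F·h/BTU
E = A × HDD × 24 / R = 834.5 × 5933 × 24 / 25.602 = 4641300 BTU
Cost = 4641300/10⁶ × 17.85 = $82.847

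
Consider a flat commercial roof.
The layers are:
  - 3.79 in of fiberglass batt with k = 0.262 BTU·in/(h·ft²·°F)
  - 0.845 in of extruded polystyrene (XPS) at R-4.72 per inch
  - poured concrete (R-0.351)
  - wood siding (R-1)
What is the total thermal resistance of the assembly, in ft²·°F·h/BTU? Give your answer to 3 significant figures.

3.79/0.262 = 14.47
0.845 × 4.72 = 3.988
R_total = 14.47 + 3.988 + 0.351 + 1 = 19.81 ft²·°F·h/BTU

19.8 ft²·°F·h/BTU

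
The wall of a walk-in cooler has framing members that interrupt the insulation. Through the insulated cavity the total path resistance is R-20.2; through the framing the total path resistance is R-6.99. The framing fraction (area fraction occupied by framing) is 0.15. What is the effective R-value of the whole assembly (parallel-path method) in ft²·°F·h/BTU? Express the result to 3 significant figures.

15.7 ft²·°F·h/BTU

U_eff = 0.85/20.2 + 0.15/6.99 = 0.04208 + 0.02146 = 0.06354
R_eff = 1/U_eff = 15.74 ft²·°F·h/BTU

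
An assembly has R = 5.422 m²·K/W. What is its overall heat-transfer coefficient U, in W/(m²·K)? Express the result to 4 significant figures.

0.1844 W/(m²·K)

U = 1/R = 1/5.422 = 0.18443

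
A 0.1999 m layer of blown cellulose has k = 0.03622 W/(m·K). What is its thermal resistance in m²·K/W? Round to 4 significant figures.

5.519 m²·K/W

R = L/k = 0.1999/0.03622 = 5.5191 m²·K/W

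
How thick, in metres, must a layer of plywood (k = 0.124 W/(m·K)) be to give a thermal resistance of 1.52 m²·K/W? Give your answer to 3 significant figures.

0.188 m

L = R·k = 1.52 × 0.124 = 0.1885 m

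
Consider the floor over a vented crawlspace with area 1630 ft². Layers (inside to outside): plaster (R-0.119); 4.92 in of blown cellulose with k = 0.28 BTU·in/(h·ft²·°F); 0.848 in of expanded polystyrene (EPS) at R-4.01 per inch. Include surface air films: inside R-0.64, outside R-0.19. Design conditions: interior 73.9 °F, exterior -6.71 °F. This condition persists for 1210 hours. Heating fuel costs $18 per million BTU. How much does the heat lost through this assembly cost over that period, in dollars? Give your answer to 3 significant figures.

4.92/0.28 = 17.57
0.848 × 4.01 = 3.4
R_total = 0.64 + 0.119 + 17.57 + 3.4 + 0.19 = 21.92 ft²·°F·h/BTU
Q = 1630 × (73.9 − (-6.71)) / 21.92 = 5994 BTU/h
E = 5994 × 1210 = 7253000 BTU
Cost = 7253000/10⁶ × 18 = $130.5

131 dollars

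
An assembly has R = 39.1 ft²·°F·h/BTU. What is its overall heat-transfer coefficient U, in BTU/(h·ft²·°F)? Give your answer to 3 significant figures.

U = 1/R = 1/39.1 = 0.02558

0.0256 BTU/(h·ft²·°F)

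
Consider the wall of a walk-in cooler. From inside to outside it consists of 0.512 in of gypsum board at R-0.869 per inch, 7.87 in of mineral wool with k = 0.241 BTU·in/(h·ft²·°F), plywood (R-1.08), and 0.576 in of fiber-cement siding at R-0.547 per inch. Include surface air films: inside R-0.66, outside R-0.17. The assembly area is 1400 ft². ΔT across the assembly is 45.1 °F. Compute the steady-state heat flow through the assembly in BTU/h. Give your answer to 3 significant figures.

1790 BTU/h

0.512 × 0.869 = 0.4449
7.87/0.241 = 32.66
0.576 × 0.547 = 0.3151
R_total = 0.66 + 0.4449 + 32.66 + 1.08 + 0.3151 + 0.17 = 35.33 ft²·°F·h/BTU
Q = A·ΔT/R = 1400 × 45.1 / 35.33 = 1787 BTU/h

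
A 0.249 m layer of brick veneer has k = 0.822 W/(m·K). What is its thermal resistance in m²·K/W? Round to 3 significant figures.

R = L/k = 0.249/0.822 = 0.3029 m²·K/W

0.303 m²·K/W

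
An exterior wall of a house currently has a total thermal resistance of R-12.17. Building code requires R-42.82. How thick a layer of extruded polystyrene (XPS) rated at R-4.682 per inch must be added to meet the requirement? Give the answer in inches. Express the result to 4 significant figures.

ΔR = 42.82 − 12.17 = 30.65 ft²·°F·h/BTU
L = ΔR / (R/in) = 30.65/4.682 = 6.5463 in

6.546 in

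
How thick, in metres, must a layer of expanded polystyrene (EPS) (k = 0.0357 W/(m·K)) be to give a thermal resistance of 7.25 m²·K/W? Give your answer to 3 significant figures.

0.259 m

L = R·k = 7.25 × 0.0357 = 0.2588 m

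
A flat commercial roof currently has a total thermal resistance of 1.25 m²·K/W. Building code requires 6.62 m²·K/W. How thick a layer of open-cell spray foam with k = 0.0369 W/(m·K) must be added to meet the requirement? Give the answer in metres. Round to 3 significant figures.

0.198 m

ΔR = 6.62 − 1.25 = 5.37 m²·K/W
L = ΔR × k = 5.37 × 0.0369 = 0.1982 m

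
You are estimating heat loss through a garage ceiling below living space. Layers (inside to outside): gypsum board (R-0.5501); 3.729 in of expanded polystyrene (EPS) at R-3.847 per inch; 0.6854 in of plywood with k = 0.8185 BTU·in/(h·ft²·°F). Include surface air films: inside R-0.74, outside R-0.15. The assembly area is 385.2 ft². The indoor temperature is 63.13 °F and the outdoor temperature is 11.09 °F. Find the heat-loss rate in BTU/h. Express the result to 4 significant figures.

1206 BTU/h

3.729 × 3.847 = 14.345
0.6854/0.8185 = 0.83739
R_total = 0.74 + 0.5501 + 14.345 + 0.83739 + 0.15 = 16.623 ft²·°F·h/BTU
Q = A·ΔT/R = 385.2 × (63.13 − 11.09) / 16.623 = 1205.9 BTU/h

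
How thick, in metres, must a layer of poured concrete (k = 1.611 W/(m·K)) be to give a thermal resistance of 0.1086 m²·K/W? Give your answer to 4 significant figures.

0.1750 m

L = R·k = 0.1086 × 1.611 = 0.17495 m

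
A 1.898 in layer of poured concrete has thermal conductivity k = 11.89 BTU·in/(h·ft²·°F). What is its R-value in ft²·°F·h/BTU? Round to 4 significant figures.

R = L/k = 1.898/11.89 = 0.15963 ft²·°F·h/BTU

0.1596 ft²·°F·h/BTU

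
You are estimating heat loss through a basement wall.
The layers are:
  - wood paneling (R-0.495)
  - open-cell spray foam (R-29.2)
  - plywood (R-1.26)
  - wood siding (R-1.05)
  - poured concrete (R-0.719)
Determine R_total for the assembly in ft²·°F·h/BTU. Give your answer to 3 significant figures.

R_total = 0.495 + 29.2 + 1.26 + 1.05 + 0.719 = 32.72 ft²·°F·h/BTU

32.7 ft²·°F·h/BTU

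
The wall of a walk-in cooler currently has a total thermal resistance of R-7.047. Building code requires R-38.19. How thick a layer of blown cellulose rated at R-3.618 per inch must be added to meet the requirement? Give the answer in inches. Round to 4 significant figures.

8.608 in

ΔR = 38.19 − 7.047 = 31.143 ft²·°F·h/BTU
L = ΔR / (R/in) = 31.143/3.618 = 8.6078 in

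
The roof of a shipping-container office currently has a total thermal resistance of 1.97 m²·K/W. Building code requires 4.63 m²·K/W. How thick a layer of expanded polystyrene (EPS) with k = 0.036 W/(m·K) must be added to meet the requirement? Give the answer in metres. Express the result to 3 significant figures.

0.0958 m

ΔR = 4.63 − 1.97 = 2.66 m²·K/W
L = ΔR × k = 2.66 × 0.036 = 0.09576 m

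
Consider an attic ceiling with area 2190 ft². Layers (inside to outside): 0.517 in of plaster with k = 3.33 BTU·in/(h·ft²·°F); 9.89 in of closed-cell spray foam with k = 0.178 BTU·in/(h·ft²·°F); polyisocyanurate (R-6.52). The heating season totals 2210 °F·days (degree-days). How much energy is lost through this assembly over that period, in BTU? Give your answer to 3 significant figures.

0.517/3.33 = 0.1553
9.89/0.178 = 55.56
R_total = 0.1553 + 55.56 + 6.52 = 62.24 ft²·°F·h/BTU
E = A × HDD × 24 / R = 2190 × 2210 × 24 / 62.24 = 1866000 BTU

1870000 BTU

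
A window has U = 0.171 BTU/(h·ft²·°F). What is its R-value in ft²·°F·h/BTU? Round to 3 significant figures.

5.85 ft²·°F·h/BTU

R = 1/U = 1/0.171 = 5.848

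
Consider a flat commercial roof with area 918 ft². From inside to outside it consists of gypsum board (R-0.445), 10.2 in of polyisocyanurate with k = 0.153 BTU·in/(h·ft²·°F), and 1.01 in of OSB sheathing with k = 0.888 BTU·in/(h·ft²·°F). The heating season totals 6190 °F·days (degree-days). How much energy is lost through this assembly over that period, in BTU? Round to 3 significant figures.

2000000 BTU

10.2/0.153 = 66.67
1.01/0.888 = 1.137
R_total = 0.445 + 66.67 + 1.137 = 68.25 ft²·°F·h/BTU
E = A × HDD × 24 / R = 918 × 6190 × 24 / 68.25 = 1998000 BTU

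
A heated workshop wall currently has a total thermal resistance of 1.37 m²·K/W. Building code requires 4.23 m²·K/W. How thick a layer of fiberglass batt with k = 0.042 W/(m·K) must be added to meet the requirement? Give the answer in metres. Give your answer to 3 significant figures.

ΔR = 4.23 − 1.37 = 2.86 m²·K/W
L = ΔR × k = 2.86 × 0.042 = 0.1201 m

0.120 m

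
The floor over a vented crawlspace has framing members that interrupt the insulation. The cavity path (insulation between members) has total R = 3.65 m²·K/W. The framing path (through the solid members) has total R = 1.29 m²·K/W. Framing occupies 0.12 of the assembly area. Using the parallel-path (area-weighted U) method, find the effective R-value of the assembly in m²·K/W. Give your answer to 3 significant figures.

U_eff = 0.88/3.65 + 0.12/1.29 = 0.2411 + 0.09302 = 0.3341
R_eff = 1/U_eff = 2.993 m²·K/W

2.99 m²·K/W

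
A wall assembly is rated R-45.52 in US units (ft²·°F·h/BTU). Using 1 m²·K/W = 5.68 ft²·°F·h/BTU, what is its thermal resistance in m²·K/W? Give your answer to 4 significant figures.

R_SI = 45.52/5.68 = 8.0141

8.014 m²·K/W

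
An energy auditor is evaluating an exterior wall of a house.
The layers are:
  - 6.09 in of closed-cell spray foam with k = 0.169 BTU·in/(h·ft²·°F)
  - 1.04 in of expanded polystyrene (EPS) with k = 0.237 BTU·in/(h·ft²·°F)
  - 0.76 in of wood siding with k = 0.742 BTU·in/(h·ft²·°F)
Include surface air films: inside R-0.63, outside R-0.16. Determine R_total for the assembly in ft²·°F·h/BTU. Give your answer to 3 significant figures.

6.09/0.169 = 36.04
1.04/0.237 = 4.388
0.76/0.742 = 1.024
R_total = 0.63 + 36.04 + 4.388 + 1.024 + 0.16 = 42.24 ft²·°F·h/BTU

42.2 ft²·°F·h/BTU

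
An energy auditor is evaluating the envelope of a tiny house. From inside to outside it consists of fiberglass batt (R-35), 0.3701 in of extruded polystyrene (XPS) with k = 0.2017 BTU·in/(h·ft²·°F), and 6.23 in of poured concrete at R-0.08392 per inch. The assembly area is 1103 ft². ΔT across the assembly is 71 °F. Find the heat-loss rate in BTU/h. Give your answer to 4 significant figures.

0.3701/0.2017 = 1.8349
6.23 × 0.08392 = 0.52282
R_total = 35 + 1.8349 + 0.52282 = 37.358 ft²·°F·h/BTU
Q = A·ΔT/R = 1103 × 71 / 37.358 = 2096.3 BTU/h

2096 BTU/h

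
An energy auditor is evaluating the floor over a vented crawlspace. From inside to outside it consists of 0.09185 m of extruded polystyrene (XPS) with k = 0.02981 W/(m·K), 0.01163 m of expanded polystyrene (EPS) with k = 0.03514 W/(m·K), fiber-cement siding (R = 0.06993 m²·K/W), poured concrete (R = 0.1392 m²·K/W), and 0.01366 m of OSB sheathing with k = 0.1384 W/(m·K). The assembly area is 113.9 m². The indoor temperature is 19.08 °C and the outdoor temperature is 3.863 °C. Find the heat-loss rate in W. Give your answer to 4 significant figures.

0.09185/0.02981 = 3.0812
0.01163/0.03514 = 0.33096
0.01366/0.1384 = 0.098699
R_total = 3.0812 + 0.33096 + 0.06993 + 0.1392 + 0.098699 = 3.72 m²·K/W
Q = A·ΔT/R = 113.9 × (19.08 − 3.863) / 3.72 = 465.92 W

465.9 W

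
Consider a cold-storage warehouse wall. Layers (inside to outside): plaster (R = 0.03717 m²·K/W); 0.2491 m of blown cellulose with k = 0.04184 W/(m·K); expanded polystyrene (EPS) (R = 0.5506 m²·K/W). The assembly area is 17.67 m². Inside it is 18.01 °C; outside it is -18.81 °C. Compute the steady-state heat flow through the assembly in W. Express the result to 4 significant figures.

0.2491/0.04184 = 5.9536
R_total = 0.03717 + 5.9536 + 0.5506 = 6.5414 m²·K/W
Q = A·ΔT/R = 17.67 × (18.01 − (-18.81)) / 6.5414 = 99.46 W

99.46 W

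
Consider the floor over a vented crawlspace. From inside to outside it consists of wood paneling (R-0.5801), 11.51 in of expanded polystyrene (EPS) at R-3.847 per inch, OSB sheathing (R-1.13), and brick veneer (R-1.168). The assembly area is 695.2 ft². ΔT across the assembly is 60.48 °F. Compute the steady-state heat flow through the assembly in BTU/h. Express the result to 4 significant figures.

891.6 BTU/h

11.51 × 3.847 = 44.279
R_total = 0.5801 + 44.279 + 1.13 + 1.168 = 47.157 ft²·°F·h/BTU
Q = A·ΔT/R = 695.2 × 60.48 / 47.157 = 891.61 BTU/h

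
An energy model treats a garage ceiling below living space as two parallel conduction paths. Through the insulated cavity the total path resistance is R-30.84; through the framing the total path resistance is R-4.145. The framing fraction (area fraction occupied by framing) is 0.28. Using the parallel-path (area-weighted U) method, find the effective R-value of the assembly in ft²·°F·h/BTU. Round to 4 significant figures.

U_eff = 0.72/30.84 + 0.28/4.145 = 0.023346 + 0.067551 = 0.090898
R_eff = 1/U_eff = 11.001 ft²·°F·h/BTU

11.00 ft²·°F·h/BTU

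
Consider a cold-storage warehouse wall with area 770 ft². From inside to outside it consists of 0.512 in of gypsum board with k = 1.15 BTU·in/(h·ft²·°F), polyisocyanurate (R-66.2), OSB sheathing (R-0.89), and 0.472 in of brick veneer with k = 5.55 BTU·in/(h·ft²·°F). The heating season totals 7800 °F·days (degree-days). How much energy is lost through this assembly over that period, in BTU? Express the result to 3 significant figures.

0.512/1.15 = 0.4452
0.472/5.55 = 0.08505
R_total = 0.4452 + 66.2 + 0.89 + 0.08505 = 67.62 ft²·°F·h/BTU
E = A × HDD × 24 / R = 770 × 7800 × 24 / 67.62 = 2132000 BTU

2130000 BTU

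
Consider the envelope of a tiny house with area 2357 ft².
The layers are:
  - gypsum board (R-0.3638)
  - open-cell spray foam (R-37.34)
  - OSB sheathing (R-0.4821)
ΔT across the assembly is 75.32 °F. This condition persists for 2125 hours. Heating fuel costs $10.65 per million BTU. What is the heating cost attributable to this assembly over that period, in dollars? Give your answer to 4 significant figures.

105.2 dollars

R_total = 0.3638 + 37.34 + 0.4821 = 38.186 ft²·°F·h/BTU
Q = 2357 × 75.32 / 38.186 = 4649.1 BTU/h
E = 4649.1 × 2125 = 9879300 BTU
Cost = 9879300/10⁶ × 10.65 = $105.21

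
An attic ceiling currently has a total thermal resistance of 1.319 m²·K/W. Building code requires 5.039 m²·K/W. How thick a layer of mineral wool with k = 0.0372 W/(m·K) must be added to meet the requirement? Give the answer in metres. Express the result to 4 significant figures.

ΔR = 5.039 − 1.319 = 3.72 m²·K/W
L = ΔR × k = 3.72 × 0.0372 = 0.13838 m

0.1384 m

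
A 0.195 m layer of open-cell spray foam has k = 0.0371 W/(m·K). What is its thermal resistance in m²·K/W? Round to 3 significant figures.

5.26 m²·K/W

R = L/k = 0.195/0.0371 = 5.256 m²·K/W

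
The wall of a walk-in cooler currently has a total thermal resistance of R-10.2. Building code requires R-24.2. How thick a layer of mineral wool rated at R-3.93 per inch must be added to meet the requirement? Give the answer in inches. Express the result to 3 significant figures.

3.56 in

ΔR = 24.2 − 10.2 = 14 ft²·°F·h/BTU
L = ΔR / (R/in) = 14/3.93 = 3.562 in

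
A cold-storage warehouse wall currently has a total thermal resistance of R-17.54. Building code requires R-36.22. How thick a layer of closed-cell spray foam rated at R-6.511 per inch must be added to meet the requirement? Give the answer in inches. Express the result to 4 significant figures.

ΔR = 36.22 − 17.54 = 18.68 ft²·°F·h/BTU
L = ΔR / (R/in) = 18.68/6.511 = 2.869 in

2.869 in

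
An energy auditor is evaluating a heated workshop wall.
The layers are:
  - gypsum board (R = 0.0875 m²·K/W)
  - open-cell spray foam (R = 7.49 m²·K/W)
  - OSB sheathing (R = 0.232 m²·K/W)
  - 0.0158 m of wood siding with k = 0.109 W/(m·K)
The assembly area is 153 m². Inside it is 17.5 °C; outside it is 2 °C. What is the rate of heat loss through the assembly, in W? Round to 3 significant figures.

0.0158/0.109 = 0.145
R_total = 0.0875 + 7.49 + 0.232 + 0.145 = 7.954 m²·K/W
Q = A·ΔT/R = 153 × (17.5 − 2) / 7.954 = 298.1 W

298 W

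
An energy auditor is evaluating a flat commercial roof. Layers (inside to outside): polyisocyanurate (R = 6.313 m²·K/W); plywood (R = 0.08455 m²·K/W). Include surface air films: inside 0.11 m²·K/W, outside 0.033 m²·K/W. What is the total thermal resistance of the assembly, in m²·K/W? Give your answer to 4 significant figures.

6.541 m²·K/W

R_total = 0.11 + 6.313 + 0.08455 + 0.033 = 6.5405 m²·K/W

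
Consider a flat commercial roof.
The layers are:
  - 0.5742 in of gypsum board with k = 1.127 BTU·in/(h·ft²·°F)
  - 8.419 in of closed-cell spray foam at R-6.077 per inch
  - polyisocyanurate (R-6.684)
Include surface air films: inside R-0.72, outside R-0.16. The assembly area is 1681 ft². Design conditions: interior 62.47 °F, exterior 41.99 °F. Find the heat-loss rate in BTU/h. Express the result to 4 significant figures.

0.5742/1.127 = 0.50949
8.419 × 6.077 = 51.162
R_total = 0.72 + 0.50949 + 51.162 + 6.684 + 0.16 = 59.236 ft²·°F·h/BTU
Q = A·ΔT/R = 1681 × (62.47 − 41.99) / 59.236 = 581.18 BTU/h

581.2 BTU/h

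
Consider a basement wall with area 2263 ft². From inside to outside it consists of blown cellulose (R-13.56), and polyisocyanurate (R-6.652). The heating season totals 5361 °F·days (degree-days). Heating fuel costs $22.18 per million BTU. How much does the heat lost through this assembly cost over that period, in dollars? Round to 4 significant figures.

319.5 dollars

R_total = 13.56 + 6.652 = 20.212 ft²·°F·h/BTU
E = A × HDD × 24 / R = 2263 × 5361 × 24 / 20.212 = 14406000 BTU
Cost = 14406000/10⁶ × 22.18 = $319.52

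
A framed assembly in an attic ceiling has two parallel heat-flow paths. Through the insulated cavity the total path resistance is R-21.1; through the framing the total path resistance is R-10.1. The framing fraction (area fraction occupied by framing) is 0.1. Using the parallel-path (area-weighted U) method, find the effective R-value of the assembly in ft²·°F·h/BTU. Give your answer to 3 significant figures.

U_eff = 0.9/21.1 + 0.1/10.1 = 0.04265 + 0.009901 = 0.05256
R_eff = 1/U_eff = 19.03 ft²·°F·h/BTU

19.0 ft²·°F·h/BTU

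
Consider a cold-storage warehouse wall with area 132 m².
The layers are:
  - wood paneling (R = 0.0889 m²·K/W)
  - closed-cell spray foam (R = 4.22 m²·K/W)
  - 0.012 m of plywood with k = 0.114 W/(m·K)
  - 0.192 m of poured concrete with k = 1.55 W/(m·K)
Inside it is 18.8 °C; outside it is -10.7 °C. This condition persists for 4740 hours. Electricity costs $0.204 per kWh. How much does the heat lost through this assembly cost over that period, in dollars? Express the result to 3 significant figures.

830 dollars

0.012/0.114 = 0.1053
0.192/1.55 = 0.1239
R_total = 0.0889 + 4.22 + 0.1053 + 0.1239 = 4.538 m²·K/W
Q = 132 × (18.8 − (-10.7)) / 4.538 = 858.1 W
E = 858.1 W × 4740 h / 1000 = 4067 kWh
Cost = 4067 × 0.204 = $829.7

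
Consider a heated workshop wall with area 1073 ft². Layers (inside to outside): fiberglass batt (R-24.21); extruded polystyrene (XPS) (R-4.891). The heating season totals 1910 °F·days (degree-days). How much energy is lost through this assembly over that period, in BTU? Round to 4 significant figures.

1690000 BTU

R_total = 24.21 + 4.891 = 29.101 ft²·°F·h/BTU
E = A × HDD × 24 / R = 1073 × 1910 × 24 / 29.101 = 1690200 BTU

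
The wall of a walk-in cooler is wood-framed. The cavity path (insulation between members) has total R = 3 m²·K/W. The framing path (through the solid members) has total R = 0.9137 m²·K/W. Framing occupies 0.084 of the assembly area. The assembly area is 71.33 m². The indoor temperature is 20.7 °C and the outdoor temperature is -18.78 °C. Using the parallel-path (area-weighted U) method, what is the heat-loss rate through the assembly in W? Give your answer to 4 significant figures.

U_eff = 0.916/3 + 0.084/0.9137 = 0.30533 + 0.091934 = 0.39727
R_eff = 1/U_eff = 2.5172 m²·K/W
Q = 71.33 × (20.7 − (-18.78)) / 2.5172 = 1118.7 W

1119 W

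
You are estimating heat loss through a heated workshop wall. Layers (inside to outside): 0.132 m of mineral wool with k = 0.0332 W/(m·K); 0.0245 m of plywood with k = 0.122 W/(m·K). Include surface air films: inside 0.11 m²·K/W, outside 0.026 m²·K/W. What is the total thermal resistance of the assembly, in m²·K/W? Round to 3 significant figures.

0.132/0.0332 = 3.976
0.0245/0.122 = 0.2008
R_total = 0.11 + 3.976 + 0.2008 + 0.026 = 4.313 m²·K/W

4.31 m²·K/W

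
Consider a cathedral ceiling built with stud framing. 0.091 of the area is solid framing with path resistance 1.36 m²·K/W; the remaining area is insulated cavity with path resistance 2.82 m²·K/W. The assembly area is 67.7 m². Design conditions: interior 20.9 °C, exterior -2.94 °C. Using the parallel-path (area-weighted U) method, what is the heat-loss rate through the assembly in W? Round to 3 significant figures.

U_eff = 0.909/2.82 + 0.091/1.36 = 0.3223 + 0.06691 = 0.3893
R_eff = 1/U_eff = 2.569 m²·K/W
Q = 67.7 × (20.9 − (-2.94)) / 2.569 = 628.2 W

628 W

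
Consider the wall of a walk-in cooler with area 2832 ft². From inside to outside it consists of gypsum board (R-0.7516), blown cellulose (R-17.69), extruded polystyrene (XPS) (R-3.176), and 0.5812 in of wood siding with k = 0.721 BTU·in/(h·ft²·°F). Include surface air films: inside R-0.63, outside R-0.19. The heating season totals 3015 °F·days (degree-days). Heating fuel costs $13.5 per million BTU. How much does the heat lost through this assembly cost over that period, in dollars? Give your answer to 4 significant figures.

119.0 dollars

0.5812/0.721 = 0.8061
R_total = 0.63 + 0.7516 + 17.69 + 3.176 + 0.8061 + 0.19 = 23.244 ft²·°F·h/BTU
E = A × HDD × 24 / R = 2832 × 3015 × 24 / 23.244 = 8816300 BTU
Cost = 8816300/10⁶ × 13.5 = $119.02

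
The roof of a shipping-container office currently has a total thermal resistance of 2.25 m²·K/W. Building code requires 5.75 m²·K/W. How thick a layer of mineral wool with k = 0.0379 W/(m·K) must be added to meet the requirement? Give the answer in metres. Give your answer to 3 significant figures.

ΔR = 5.75 − 2.25 = 3.5 m²·K/W
L = ΔR × k = 3.5 × 0.0379 = 0.1327 m

0.133 m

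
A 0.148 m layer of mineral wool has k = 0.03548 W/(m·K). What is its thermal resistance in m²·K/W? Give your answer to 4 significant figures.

R = L/k = 0.148/0.03548 = 4.1714 m²·K/W

4.171 m²·K/W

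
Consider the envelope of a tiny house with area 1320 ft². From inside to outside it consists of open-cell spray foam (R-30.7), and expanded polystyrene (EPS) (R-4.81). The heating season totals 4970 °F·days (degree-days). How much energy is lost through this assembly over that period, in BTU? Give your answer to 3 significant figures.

R_total = 30.7 + 4.81 = 35.51 ft²·°F·h/BTU
E = A × HDD × 24 / R = 1320 × 4970 × 24 / 35.51 = 4434000 BTU

4430000 BTU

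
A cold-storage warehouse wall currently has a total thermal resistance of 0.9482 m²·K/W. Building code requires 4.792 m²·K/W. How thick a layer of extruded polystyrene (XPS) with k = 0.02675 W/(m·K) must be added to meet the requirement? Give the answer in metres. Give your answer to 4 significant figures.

0.1028 m

ΔR = 4.792 − 0.9482 = 3.8438 m²·K/W
L = ΔR × k = 3.8438 × 0.02675 = 0.10282 m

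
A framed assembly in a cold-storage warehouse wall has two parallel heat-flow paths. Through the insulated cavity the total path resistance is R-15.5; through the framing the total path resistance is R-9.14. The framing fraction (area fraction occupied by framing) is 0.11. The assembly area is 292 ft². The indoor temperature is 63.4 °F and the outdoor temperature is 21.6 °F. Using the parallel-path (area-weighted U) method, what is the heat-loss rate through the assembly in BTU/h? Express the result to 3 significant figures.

848 BTU/h

U_eff = 0.89/15.5 + 0.11/9.14 = 0.05742 + 0.01204 = 0.06945
R_eff = 1/U_eff = 14.4 ft²·°F·h/BTU
Q = 292 × (63.4 − 21.6) / 14.4 = 847.7 BTU/h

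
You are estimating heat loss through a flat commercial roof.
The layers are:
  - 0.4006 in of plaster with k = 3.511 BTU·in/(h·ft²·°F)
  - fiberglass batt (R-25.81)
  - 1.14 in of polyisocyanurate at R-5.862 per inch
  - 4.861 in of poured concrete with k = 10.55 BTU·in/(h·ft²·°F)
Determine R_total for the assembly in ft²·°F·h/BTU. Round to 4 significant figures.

33.07 ft²·°F·h/BTU

0.4006/3.511 = 0.1141
1.14 × 5.862 = 6.6827
4.861/10.55 = 0.46076
R_total = 0.1141 + 25.81 + 6.6827 + 0.46076 = 33.068 ft²·°F·h/BTU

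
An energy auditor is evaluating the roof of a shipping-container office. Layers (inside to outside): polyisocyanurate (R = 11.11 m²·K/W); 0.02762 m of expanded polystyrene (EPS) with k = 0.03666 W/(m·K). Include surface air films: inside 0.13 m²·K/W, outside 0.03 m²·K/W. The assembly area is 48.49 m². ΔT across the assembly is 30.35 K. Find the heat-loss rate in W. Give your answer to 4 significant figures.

0.02762/0.03666 = 0.75341
R_total = 0.13 + 11.11 + 0.75341 + 0.03 = 12.023 m²·K/W
Q = A·ΔT/R = 48.49 × 30.35 / 12.023 = 122.4 W

122.4 W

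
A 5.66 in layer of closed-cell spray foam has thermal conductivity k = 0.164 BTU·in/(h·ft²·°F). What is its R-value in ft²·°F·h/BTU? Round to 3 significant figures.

34.5 ft²·°F·h/BTU

R = L/k = 5.66/0.164 = 34.51 ft²·°F·h/BTU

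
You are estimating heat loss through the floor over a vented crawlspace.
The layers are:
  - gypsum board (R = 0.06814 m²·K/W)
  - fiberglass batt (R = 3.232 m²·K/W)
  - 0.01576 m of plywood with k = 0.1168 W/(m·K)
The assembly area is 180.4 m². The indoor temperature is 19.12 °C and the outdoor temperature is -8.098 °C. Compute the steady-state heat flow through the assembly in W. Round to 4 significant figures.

0.01576/0.1168 = 0.13493
R_total = 0.06814 + 3.232 + 0.13493 = 3.4351 m²·K/W
Q = A·ΔT/R = 180.4 × (19.12 − (-8.098)) / 3.4351 = 1429.4 W

1429 W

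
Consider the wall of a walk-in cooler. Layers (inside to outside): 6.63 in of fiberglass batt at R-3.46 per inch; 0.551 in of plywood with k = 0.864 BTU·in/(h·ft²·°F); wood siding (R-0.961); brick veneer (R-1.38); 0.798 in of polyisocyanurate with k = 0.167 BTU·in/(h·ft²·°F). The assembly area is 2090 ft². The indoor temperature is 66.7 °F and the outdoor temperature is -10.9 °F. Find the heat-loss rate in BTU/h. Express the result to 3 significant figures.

5280 BTU/h

6.63 × 3.46 = 22.94
0.551/0.864 = 0.6377
0.798/0.167 = 4.778
R_total = 22.94 + 0.6377 + 0.961 + 1.38 + 4.778 = 30.7 ft²·°F·h/BTU
Q = A·ΔT/R = 2090 × (66.7 − (-10.9)) / 30.7 = 5283 BTU/h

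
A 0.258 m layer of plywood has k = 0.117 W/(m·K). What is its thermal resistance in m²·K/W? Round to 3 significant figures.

R = L/k = 0.258/0.117 = 2.205 m²·K/W

2.21 m²·K/W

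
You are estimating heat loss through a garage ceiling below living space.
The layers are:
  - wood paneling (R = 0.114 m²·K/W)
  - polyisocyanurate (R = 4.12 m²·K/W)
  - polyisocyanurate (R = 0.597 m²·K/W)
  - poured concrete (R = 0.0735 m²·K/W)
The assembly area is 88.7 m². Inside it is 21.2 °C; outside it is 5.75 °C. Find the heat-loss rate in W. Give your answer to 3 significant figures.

279 W

R_total = 0.114 + 4.12 + 0.597 + 0.0735 = 4.905 m²·K/W
Q = A·ΔT/R = 88.7 × (21.2 − 5.75) / 4.905 = 279.4 W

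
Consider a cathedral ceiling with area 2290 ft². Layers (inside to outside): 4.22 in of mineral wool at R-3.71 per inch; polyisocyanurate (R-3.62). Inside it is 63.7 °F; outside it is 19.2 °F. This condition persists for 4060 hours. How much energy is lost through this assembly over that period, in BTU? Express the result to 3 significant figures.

4.22 × 3.71 = 15.66
R_total = 15.66 + 3.62 = 19.28 ft²·°F·h/BTU
Q = 2290 × (63.7 − 19.2) / 19.28 = 5287 BTU/h
E = 5287 × 4060 = 21460000 BTU

21500000 BTU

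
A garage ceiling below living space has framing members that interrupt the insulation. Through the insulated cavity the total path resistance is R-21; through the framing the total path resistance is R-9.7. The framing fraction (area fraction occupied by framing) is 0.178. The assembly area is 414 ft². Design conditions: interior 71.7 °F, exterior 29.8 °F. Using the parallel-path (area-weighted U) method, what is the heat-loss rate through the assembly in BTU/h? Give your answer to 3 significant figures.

U_eff = 0.822/21 + 0.178/9.7 = 0.03914 + 0.01835 = 0.05749
R_eff = 1/U_eff = 17.39 ft²·°F·h/BTU
Q = 414 × (71.7 − 29.8) / 17.39 = 997.3 BTU/h

997 BTU/h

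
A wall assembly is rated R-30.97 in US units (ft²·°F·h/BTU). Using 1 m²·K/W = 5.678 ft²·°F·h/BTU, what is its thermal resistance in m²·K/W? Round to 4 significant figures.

5.454 m²·K/W

R_SI = 30.97/5.678 = 5.4544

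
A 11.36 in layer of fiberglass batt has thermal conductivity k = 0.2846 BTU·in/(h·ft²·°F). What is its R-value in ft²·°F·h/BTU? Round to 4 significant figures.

R = L/k = 11.36/0.2846 = 39.916 ft²·°F·h/BTU

39.92 ft²·°F·h/BTU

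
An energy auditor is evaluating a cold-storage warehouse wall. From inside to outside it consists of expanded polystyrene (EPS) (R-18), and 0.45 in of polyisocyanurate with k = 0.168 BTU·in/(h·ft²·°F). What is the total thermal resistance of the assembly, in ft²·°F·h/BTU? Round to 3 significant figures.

0.45/0.168 = 2.679
R_total = 18 + 2.679 = 20.68 ft²·°F·h/BTU

20.7 ft²·°F·h/BTU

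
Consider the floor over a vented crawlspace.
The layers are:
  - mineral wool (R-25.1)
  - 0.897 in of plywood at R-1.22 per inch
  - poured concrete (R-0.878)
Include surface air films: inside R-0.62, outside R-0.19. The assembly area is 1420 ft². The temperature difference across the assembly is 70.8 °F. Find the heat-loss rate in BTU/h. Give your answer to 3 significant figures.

3610 BTU/h

0.897 × 1.22 = 1.094
R_total = 0.62 + 25.1 + 1.094 + 0.878 + 0.19 = 27.88 ft²·°F·h/BTU
Q = A·ΔT/R = 1420 × 70.8 / 27.88 = 3606 BTU/h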